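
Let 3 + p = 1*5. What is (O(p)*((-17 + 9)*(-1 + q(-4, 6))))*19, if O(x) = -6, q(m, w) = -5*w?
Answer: -28272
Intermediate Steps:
p = 2 (p = -3 + 1*5 = -3 + 5 = 2)
(O(p)*((-17 + 9)*(-1 + q(-4, 6))))*19 = -6*(-17 + 9)*(-1 - 5*6)*19 = -(-48)*(-1 - 30)*19 = -(-48)*(-31)*19 = -6*248*19 = -1488*19 = -28272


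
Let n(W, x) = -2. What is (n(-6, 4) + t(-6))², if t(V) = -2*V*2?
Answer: 484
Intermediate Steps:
t(V) = -4*V
(n(-6, 4) + t(-6))² = (-2 - 4*(-6))² = (-2 + 24)² = 22² = 484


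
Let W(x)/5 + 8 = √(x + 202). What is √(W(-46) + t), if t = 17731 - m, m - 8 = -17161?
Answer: √(34844 + 10*√39) ≈ 186.83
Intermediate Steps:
m = -17153 (m = 8 - 17161 = -17153)
t = 34884 (t = 17731 - 1*(-17153) = 17731 + 17153 = 34884)
W(x) = -40 + 5*√(202 + x) (W(x) = -40 + 5*√(x + 202) = -40 + 5*√(202 + x))
√(W(-46) + t) = √((-40 + 5*√(202 - 46)) + 34884) = √((-40 + 5*√156) + 34884) = √((-40 + 5*(2*√39)) + 34884) = √((-40 + 10*√39) + 34884) = √(34844 + 10*√39)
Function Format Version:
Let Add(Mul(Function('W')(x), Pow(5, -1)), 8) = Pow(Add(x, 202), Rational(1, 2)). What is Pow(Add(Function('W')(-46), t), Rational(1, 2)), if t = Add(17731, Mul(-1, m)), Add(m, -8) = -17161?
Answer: Pow(Add(34844, Mul(10, Pow(39, Rational(1, 2)))), Rational(1, 2)) ≈ 186.83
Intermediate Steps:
m = -17153 (m = Add(8, -17161) = -17153)
t = 34884 (t = Add(17731, Mul(-1, -17153)) = Add(17731, 17153) = 34884)
Function('W')(x) = Add(-40, Mul(5, Pow(Add(202, x), Rational(1, 2)))) (Function('W')(x) = Add(-40, Mul(5, Pow(Add(x, 202), Rational(1, 2)))) = Add(-40, Mul(5, Pow(Add(202, x), Rational(1, 2)))))
Pow(Add(Function('W')(-46), t), Rational(1, 2)) = Pow(Add(Add(-40, Mul(5, Pow(Add(202, -46), Rational(1, 2)))), 34884), Rational(1, 2)) = Pow(Add(Add(-40, Mul(5, Pow(156, Rational(1, 2)))), 34884), Rational(1, 2)) = Pow(Add(Add(-40, Mul(5, Mul(2, Pow(39, Rational(1, 2))))), 34884), Rational(1, 2)) = Pow(Add(Add(-40, Mul(10, Pow(39, Rational(1, 2)))), 34884), Rational(1, 2)) = Pow(Add(34844, Mul(10, Pow(39, Rational(1, 2)))), Rational(1, 2))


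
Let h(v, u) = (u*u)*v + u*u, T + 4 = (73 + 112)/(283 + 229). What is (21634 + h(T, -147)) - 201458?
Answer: -121263647/512 ≈ -2.3684e+5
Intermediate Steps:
T = -1863/512 (T = -4 + (73 + 112)/(283 + 229) = -4 + 185/512 = -1863/512 ≈ -3.6387)
h(v, u) = u² + v*u² (h(v, u) = u²*v + u² = v*u² + u² = u² + v*u²)
(21634 + h(T, -147)) - 201458 = (21634 + (-147)²*(1 - 1863/512)) - 201458 = (21634 + 21609*(-1351/512)) - 201458 = (21634 - 29193759/512) - 201458 = -18117151/512 - 201458 = -121263647/512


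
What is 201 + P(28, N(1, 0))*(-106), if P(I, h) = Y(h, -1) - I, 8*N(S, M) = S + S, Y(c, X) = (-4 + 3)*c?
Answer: 6391/2 ≈ 3195.5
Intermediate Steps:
Y(c, X) = -c
N(S, M) = S/4 (N(S, M) = (S + S)/8 = (2*S)/8 = S/4)
P(I, h) = -I - h (P(I, h) = -h - I = -I - h)
201 + P(28, N(1, 0))*(-106) = 201 + (-1*28 - 1/4)*(-106) = 201 + (-28 - 1*¼)*(-106) = 201 + (-28 - ¼)*(-106) = 201 - 113/4*(-106) = 201 + 5989/2 = 6391/2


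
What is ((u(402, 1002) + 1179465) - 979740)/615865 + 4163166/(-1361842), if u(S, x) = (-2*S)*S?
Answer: -1366056282138/419355411665 ≈ -3.2575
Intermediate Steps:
u(S, x) = -2*S**2
((u(402, 1002) + 1179465) - 979740)/615865 + 4163166/(-1361842) = ((-2*402**2 + 1179465) - 979740)/615865 + 4163166/(-1361842) = ((-2*161604 + 1179465) - 979740)*(1/615865) + 4163166*(-1/1361842) = ((-323208 + 1179465) - 979740)*(1/615865) - 2081583/680921 = (856257 - 979740)*(1/615865) - 2081583/680921 = -123483*1/615865 - 2081583/680921 = -123483/615865 - 2081583/680921 = -1366056282138/419355411665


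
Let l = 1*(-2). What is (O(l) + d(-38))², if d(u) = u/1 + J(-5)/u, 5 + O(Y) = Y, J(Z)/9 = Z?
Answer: 2772225/1444 ≈ 1919.8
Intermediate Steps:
J(Z) = 9*Z
l = -2
O(Y) = -5 + Y
d(u) = u - 45/u (d(u) = u/1 + (9*(-5))/u = u*1 - 45/u = u - 45/u)
(O(l) + d(-38))² = ((-5 - 2) + (-38 - 45/(-38)))² = (-7 + (-38 - 45*(-1/38)))² = (-7 + (-38 + 45/38))² = (-7 - 1399/38)² = (-1665/38)² = 2772225/1444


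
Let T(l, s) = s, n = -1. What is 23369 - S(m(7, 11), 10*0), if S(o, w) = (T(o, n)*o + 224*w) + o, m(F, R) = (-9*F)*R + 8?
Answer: 23369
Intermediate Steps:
m(F, R) = 8 - 9*F*R (m(F, R) = -9*F*R + 8 = 8 - 9*F*R)
S(o, w) = 224*w (S(o, w) = (-o + 224*w) + o = 224*w)
23369 - S(m(7, 11), 10*0) = 23369 - 224*10*0 = 23369 - 224*0 = 23369 - 1*0 = 23369 + 0 = 23369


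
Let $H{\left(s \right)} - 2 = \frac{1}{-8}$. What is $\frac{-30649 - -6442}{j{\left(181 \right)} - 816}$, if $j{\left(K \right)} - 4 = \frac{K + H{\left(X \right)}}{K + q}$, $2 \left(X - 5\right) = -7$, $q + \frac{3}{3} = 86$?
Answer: $\frac{129104}{4327} \approx 29.837$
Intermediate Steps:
$q = 85$ ($q = -1 + 86 = 85$)
$X = \frac{3}{2}$ ($X = 5 + \frac{1}{2} \left(-7\right) = 5 - \frac{7}{2} = \frac{3}{2} \approx 1.5$)
$H{\left(s \right)} = \frac{15}{8}$ ($H{\left(s \right)} = 2 + \frac{1}{-8} = 2 - \frac{1}{8} = \frac{15}{8}$)
$j{\left(K \right)} = 4 + \frac{\frac{15}{8} + K}{85 + K}$ ($j{\left(K \right)} = 4 + \frac{K + \frac{15}{8}}{K + 85} = 4 + \frac{\frac{15}{8} + K}{85 + K}$)
$\frac{-30649 - -6442}{j{\left(181 \right)} - 816} = \frac{-30649 - -6442}{\frac{5 \left(547 + 8 \cdot 181\right)}{8 \left(85 + 181\right)} - 816} = \frac{-30649 + \left(-2738 + 9180\right)}{\frac{5 \left(547 + 1448\right)}{8 \cdot 266} - 816} = \frac{-30649 + 6442}{\frac{5}{8} \cdot \frac{1}{266} \cdot 1995 - 816} = - \frac{24207}{\frac{75}{16} - 816} = - \frac{24207}{- \frac{12981}{16}} = \left(-24207\right) \left(- \frac{16}{12981}\right) = \frac{129104}{4327}$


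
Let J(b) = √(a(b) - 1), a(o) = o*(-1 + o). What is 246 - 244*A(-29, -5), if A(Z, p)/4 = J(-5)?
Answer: 246 - 976*√29 ≈ -5009.9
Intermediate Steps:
J(b) = √(-1 + b*(-1 + b)) (J(b) = √(b*(-1 + b) - 1) = √(-1 + b*(-1 + b)))
A(Z, p) = 4*√29 (A(Z, p) = 4*√(-1 - 5*(-1 - 5)) = 4*√(-1 - 5*(-6)) = 4*√(-1 + 30) = 4*√29)
246 - 244*A(-29, -5) = 246 - 976*√29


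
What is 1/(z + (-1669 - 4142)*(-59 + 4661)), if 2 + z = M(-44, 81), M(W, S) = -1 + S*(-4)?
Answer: -1/26742549 ≈ -3.7394e-8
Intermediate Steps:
M(W, S) = -1 - 4*S
z = -327 (z = -2 + (-1 - 4*81) = -2 + (-1 - 324) = -2 - 325 = -327)
1/(z + (-1669 - 4142)*(-59 + 4661)) = 1/(-327 + (-1669 - 4142)*(-59 + 4661)) = 1/(-327 - 5811*4602) = 1/(-327 - 26742222) = 1/(-26742549) = -1/26742549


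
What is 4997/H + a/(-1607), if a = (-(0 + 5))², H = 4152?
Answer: 7926379/6672264 ≈ 1.1880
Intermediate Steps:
a = 25 (a = (-1*5)² = (-5)² = 25)
4997/H + a/(-1607) = 4997/4152 + 25/(-1607) = 4997*(1/4152) + 25*(-1/1607) = 4997/4152 - 25/1607 = 7926379/6672264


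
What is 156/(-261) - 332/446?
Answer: -26038/19401 ≈ -1.3421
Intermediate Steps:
156/(-261) - 332/446 = 156*(-1/261) - 332*1/446 = -52/87 - 166/223 = -26038/19401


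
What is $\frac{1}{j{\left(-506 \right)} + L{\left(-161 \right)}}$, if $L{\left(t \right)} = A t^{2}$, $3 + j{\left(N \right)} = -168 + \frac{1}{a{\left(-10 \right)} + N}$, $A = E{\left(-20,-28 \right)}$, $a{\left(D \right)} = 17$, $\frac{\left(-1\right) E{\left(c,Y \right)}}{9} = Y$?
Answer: $\frac{489}{3194109368} \approx 1.5309 \cdot 10^{-7}$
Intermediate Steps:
$E{\left(c,Y \right)} = - 9 Y$
$A = 252$ ($A = \left(-9\right) \left(-28\right) = 252$)
$j{\left(N \right)} = -171 + \frac{1}{17 + N}$ ($j{\left(N \right)} = -3 - \left(168 - \frac{1}{17 + N}\right) = -171 + \frac{1}{17 + N}$)
$L{\left(t \right)} = 252 t^{2}$
$\frac{1}{j{\left(-506 \right)} + L{\left(-161 \right)}} = \frac{1}{\frac{-2906 - -86526}{17 - 506} + 252 \left(-161\right)^{2}} = \frac{1}{\frac{-2906 + 86526}{-489} + 252 \cdot 25921} = \frac{1}{\left(- \frac{1}{489}\right) 83620 + 6532092} = \frac{1}{- \frac{83620}{489} + 6532092} = \frac{1}{\frac{3194109368}{489}} = \frac{489}{3194109368}$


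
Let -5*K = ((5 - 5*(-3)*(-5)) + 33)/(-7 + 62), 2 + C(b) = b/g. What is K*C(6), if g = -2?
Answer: -37/55 ≈ -0.67273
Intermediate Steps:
C(b) = -2 - b/2 (C(b) = -2 + b/(-2) = -2 + b*(-½) = -2 - b/2)
K = 37/275 (K = -((5 - 5*(-3)*(-5)) + 33)/(5*(-7 + 62)) = -((5 + 15*(-5)) + 33)/(5*55) = -((5 - 75) + 33)/(5*55) = -(-70 + 33)/(5*55) = -(-37)/(5*55) = -⅕*(-37/55) = 37/275 ≈ 0.13455)
K*C(6) = 37*(-2 - ½*6)/275 = 37*(-2 - 3)/275 = (37/275)*(-5) = -37/55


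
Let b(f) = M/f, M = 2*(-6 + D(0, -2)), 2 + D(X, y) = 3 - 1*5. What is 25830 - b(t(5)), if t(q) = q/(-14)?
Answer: 25774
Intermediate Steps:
D(X, y) = -4 (D(X, y) = -2 + (3 - 1*5) = -2 + (3 - 5) = -2 - 2 = -4)
t(q) = -q/14 (t(q) = q*(-1/14) = -q/14)
M = -20 (M = 2*(-6 - 4) = 2*(-10) = -20)
b(f) = -20/f
25830 - b(t(5)) = 25830 - (-20)/((-1/14*5)) = 25830 - (-20)/(-5/14) = 25830 - (-20)*(-14)/5 = 25830 - 1*56 = 25830 - 56 = 25774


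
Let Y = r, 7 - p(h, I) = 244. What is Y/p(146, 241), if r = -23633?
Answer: 23633/237 ≈ 99.717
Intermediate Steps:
p(h, I) = -237 (p(h, I) = 7 - 1*244 = 7 - 244 = -237)
Y = -23633
Y/p(146, 241) = -23633/(-237) = -23633*(-1/237) = 23633/237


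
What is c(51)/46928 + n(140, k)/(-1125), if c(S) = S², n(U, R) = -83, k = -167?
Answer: 6821149/52794000 ≈ 0.12920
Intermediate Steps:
c(51)/46928 + n(140, k)/(-1125) = 51²/46928 - 83/(-1125) = 2601*(1/46928) - 83*(-1/1125) = 2601/46928 + 83/1125 = 6821149/52794000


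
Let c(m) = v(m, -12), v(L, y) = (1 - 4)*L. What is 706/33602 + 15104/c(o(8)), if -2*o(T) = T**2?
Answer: 7931131/50403 ≈ 157.35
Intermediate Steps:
o(T) = -T**2/2
v(L, y) = -3*L
c(m) = -3*m
706/33602 + 15104/c(o(8)) = 706/33602 + 15104/((-(-3)*8**2/2)) = 706*(1/33602) + 15104/((-(-3)*64/2)) = 353/16801 + 15104/((-3*(-32))) = 353/16801 + 15104/96 = 353/16801 + 15104*(1/96) = 353/16801 + 472/3 = 7931131/50403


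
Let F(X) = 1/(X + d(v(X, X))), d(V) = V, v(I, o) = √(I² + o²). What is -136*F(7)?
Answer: 136/7 - 136*√2/7 ≈ -8.0476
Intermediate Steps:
F(X) = 1/(X + √2*√(X²)) (F(X) = 1/(X + √(X² + X²)) = 1/(X + √(2*X²)) = 1/(X + √2*√(X²)))
-136*F(7) = -136/(7 + √2*√(7²)) = -136/(7 + √2*√49) = -136/(7 + √2*7) = -136/(7 + 7*√2)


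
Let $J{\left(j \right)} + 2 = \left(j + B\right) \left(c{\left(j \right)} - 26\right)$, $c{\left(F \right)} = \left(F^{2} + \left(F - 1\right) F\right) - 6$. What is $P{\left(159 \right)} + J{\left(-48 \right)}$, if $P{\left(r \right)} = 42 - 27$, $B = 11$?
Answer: $-171075$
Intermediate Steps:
$c{\left(F \right)} = -6 + F^{2} + F \left(-1 + F\right)$ ($c{\left(F \right)} = \left(F^{2} + \left(-1 + F\right) F\right) - 6 = \left(F^{2} + F \left(-1 + F\right)\right) - 6 = -6 + F^{2} + F \left(-1 + F\right)$)
$P{\left(r \right)} = 15$ ($P{\left(r \right)} = 42 - 27 = 15$)
$J{\left(j \right)} = -2 + \left(11 + j\right) \left(-32 - j + 2 j^{2}\right)$ ($J{\left(j \right)} = -2 + \left(j + 11\right) \left(\left(-6 - j + 2 j^{2}\right) - 26\right) = -2 + \left(11 + j\right) \left(-32 - j + 2 j^{2}\right)$)
$P{\left(159 \right)} + J{\left(-48 \right)} = 15 + \left(-354 - -2064 + 2 \left(-48\right)^{3} + 21 \left(-48\right)^{2}\right) = 15 + \left(-354 + 2064 + 2 \left(-110592\right) + 21 \cdot 2304\right) = 15 + \left(-354 + 2064 - 221184 + 48384\right) = 15 - 171090 = -171075$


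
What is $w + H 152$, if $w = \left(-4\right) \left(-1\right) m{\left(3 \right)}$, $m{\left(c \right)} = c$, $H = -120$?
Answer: $-18228$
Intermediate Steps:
$w = 12$ ($w = \left(-4\right) \left(-1\right) 3 = 4 \cdot 3 = 12$)
$w + H 152 = 12 - 18240 = -18228$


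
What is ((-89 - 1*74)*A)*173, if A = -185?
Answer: 5216815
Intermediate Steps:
((-89 - 1*74)*A)*173 = ((-89 - 1*74)*(-185))*173 = ((-89 - 74)*(-185))*173 = -163*(-185)*173 = 30155*173 = 5216815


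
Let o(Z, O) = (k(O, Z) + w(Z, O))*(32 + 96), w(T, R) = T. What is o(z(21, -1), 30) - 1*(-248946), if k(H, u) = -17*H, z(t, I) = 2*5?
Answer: 184946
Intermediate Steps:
z(t, I) = 10
o(Z, O) = -2176*O + 128*Z (o(Z, O) = (-17*O + Z)*(32 + 96) = (Z - 17*O)*128 = -2176*O + 128*Z)
o(z(21, -1), 30) - 1*(-248946) = (-2176*30 + 128*10) - 1*(-248946) = (-65280 + 1280) + 248946 = -64000 + 248946 = 184946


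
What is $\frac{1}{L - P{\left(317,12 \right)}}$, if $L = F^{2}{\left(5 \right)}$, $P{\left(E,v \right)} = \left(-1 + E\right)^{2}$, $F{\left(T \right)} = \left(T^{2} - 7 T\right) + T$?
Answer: $- \frac{1}{99831} \approx -1.0017 \cdot 10^{-5}$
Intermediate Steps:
$F{\left(T \right)} = T^{2} - 6 T$
$L = 25$ ($L = \left(5 \left(-6 + 5\right)\right)^{2} = \left(5 \left(-1\right)\right)^{2} = \left(-5\right)^{2} = 25$)
$\frac{1}{L - P{\left(317,12 \right)}} = \frac{1}{25 - \left(-1 + 317\right)^{2}} = \frac{1}{25 - 316^{2}} = \frac{1}{25 - 99856} = \frac{1}{-99831} = - \frac{1}{99831}$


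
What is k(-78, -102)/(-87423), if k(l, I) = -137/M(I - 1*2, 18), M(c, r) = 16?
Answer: 137/1398768 ≈ 9.7943e-5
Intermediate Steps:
k(l, I) = -137/16
k(-78, -102)/(-87423) = -137/16/(-87423) = -137/16*(-1/87423) = 137/1398768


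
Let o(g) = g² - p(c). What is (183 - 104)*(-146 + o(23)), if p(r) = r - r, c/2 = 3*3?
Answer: 30257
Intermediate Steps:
c = 18 (c = 2*(3*3) = 2*9 = 18)
p(r) = 0
o(g) = g² (o(g) = g² - 1*0 = g² + 0 = g²)
(183 - 104)*(-146 + o(23)) = (183 - 104)*(-146 + 23²) = 79*(-146 + 529) = 79*383 = 30257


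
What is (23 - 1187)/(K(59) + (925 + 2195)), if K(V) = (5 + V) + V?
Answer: -388/1081 ≈ -0.35893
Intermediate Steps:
K(V) = 5 + 2*V
(23 - 1187)/(K(59) + (925 + 2195)) = (23 - 1187)/((5 + 2*59) + (925 + 2195)) = -1164/((5 + 118) + 3120) = -1164/(123 + 3120) = -1164/3243 = -1164*1/3243 = -388/1081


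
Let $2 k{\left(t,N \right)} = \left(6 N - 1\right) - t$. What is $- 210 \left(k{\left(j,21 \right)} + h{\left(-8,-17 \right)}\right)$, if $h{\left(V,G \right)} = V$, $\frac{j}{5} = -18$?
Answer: $-20895$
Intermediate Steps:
$j = -90$ ($j = 5 \left(-18\right) = -90$)
$k{\left(t,N \right)} = - \frac{1}{2} + 3 N - \frac{t}{2}$ ($k{\left(t,N \right)} = \frac{\left(6 N - 1\right) - t}{2} = \frac{\left(-1 + 6 N\right) - t}{2} = \frac{-1 - t + 6 N}{2} = - \frac{1}{2} + 3 N - \frac{t}{2}$)
$- 210 \left(k{\left(j,21 \right)} + h{\left(-8,-17 \right)}\right) = - 210 \left(\left(- \frac{1}{2} + 3 \cdot 21 - -45\right) - 8\right) = - 210 \left(\left(- \frac{1}{2} + 63 + 45\right) - 8\right) = - 210 \left(\frac{215}{2} - 8\right) = \left(-210\right) \frac{199}{2} = -20895$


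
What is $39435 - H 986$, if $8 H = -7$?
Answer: $\frac{161191}{4} \approx 40298.0$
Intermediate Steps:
$H = - \frac{7}{8}$ ($H = \frac{1}{8} \left(-7\right) = - \frac{7}{8} \approx -0.875$)
$39435 - H 986 = 39435 - \left(- \frac{7}{8}\right) 986 = 39435 - - \frac{3451}{4} = 39435 + \frac{3451}{4} = \frac{161191}{4}$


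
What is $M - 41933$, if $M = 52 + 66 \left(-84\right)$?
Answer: $-47425$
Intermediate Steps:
$M = -5492$ ($M = 52 - 5544 = -5492$)
$M - 41933 = -5492 - 41933 = -47425$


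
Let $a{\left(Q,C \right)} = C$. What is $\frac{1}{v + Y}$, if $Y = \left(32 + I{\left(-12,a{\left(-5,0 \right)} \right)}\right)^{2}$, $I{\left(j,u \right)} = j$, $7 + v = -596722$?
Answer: $- \frac{1}{596329} \approx -1.6769 \cdot 10^{-6}$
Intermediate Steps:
$v = -596729$ ($v = -7 - 596722 = -596729$)
$Y = 400$ ($Y = \left(32 - 12\right)^{2} = 20^{2} = 400$)
$\frac{1}{v + Y} = \frac{1}{-596729 + 400} = \frac{1}{-596329} = - \frac{1}{596329}$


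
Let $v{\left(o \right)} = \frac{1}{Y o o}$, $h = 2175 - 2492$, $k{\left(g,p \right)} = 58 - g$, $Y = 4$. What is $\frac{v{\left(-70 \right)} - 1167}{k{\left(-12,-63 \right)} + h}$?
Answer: $\frac{22873199}{4841200} \approx 4.7247$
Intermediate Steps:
$h = -317$ ($h = 2175 - 2492 = -317$)
$v{\left(o \right)} = \frac{1}{4 o^{2}}$ ($v{\left(o \right)} = \frac{1}{4 o o} = \frac{1}{4 o^{2}}$)
$\frac{v{\left(-70 \right)} - 1167}{k{\left(-12,-63 \right)} + h} = \frac{\frac{1}{4 \cdot 4900} - 1167}{\left(58 - -12\right) - 317} = \frac{\frac{1}{4} \cdot \frac{1}{4900} - 1167}{\left(58 + 12\right) - 317} = \frac{\frac{1}{19600} - 1167}{70 - 317} = - \frac{22873199}{19600 \left(-247\right)} = \left(- \frac{22873199}{19600}\right) \left(- \frac{1}{247}\right) = \frac{22873199}{4841200}$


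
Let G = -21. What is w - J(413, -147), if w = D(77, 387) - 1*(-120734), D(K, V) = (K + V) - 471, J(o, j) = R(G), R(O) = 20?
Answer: 120707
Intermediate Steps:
J(o, j) = 20
D(K, V) = -471 + K + V
w = 120727 (w = (-471 + 77 + 387) - 1*(-120734) = -7 + 120734 = 120727)
w - J(413, -147) = 120727 - 1*20 = 120727 - 20 = 120707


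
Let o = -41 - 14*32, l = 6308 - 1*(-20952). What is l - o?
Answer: 27749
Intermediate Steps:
l = 27260 (l = 6308 + 20952 = 27260)
o = -489 (o = -41 - 448 = -489)
l - o = 27260 - 1*(-489) = 27260 + 489 = 27749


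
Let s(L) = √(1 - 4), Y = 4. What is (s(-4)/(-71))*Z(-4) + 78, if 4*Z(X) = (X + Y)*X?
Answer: 78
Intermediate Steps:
Z(X) = X*(4 + X)/4 (Z(X) = ((X + 4)*X)/4 = ((4 + X)*X)/4 = (X*(4 + X))/4 = X*(4 + X)/4)
s(L) = I*√3 (s(L) = √(-3) = I*√3)
(s(-4)/(-71))*Z(-4) + 78 = ((I*√3)/(-71))*((¼)*(-4)*(4 - 4)) + 78 = ((I*√3)*(-1/71))*((¼)*(-4)*0) + 78 = -I*√3/71*0 + 78 = 0 + 78 = 78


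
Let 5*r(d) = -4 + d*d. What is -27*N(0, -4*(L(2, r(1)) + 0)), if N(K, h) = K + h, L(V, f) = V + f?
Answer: 756/5 ≈ 151.20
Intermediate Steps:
r(d) = -4/5 + d**2/5 (r(d) = (-4 + d*d)/5 = (-4 + d**2)/5 = -4/5 + d**2/5)
-27*N(0, -4*(L(2, r(1)) + 0)) = -27*(0 - 4*((2 + (-4/5 + (1/5)*1**2)) + 0)) = -27*(0 - 4*((2 + (-4/5 + (1/5)*1)) + 0)) = -27*(0 - 4*((2 + (-4/5 + 1/5)) + 0)) = -27*(0 - 4*((2 - 3/5) + 0)) = -27*(0 - 4*(7/5 + 0)) = -27*(0 - 4*7/5) = -27*(0 - 28/5) = -27*(-28/5) = 756/5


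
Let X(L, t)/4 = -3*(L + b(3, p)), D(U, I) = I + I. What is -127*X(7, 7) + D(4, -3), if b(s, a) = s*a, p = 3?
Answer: 24378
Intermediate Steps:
D(U, I) = 2*I
b(s, a) = a*s
X(L, t) = -108 - 12*L (X(L, t) = 4*(-3*(L + 3*3)) = 4*(-3*(L + 9)) = 4*(-3*(9 + L)) = 4*(-27 - 3*L) = -108 - 12*L)
-127*X(7, 7) + D(4, -3) = -127*(-108 - 12*7) + 2*(-3) = -127*(-108 - 84) - 6 = -127*(-192) - 6 = 24384 - 6 = 24378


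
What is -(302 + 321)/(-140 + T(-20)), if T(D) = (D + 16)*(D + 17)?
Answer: 623/128 ≈ 4.8672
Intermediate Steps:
T(D) = (16 + D)*(17 + D)
-(302 + 321)/(-140 + T(-20)) = -(302 + 321)/(-140 + (272 + (-20)² + 33*(-20))) = -623/(-140 + (272 + 400 - 660)) = -623/(-140 + 12) = -623/(-128) = -623*(-1)/128 = -1*(-623/128) = 623/128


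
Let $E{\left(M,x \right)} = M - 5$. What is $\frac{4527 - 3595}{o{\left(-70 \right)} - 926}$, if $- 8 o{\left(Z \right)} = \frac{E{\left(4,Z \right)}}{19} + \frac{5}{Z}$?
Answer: $- \frac{1983296}{1970495} \approx -1.0065$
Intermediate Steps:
$E{\left(M,x \right)} = -5 + M$ ($E{\left(M,x \right)} = M - 5 = -5 + M$)
$o{\left(Z \right)} = \frac{1}{152} - \frac{5}{8 Z}$ ($o{\left(Z \right)} = - \frac{\frac{-5 + 4}{19} + \frac{5}{Z}}{8} = - \frac{\left(-1\right) \frac{1}{19} + \frac{5}{Z}}{8} = - \frac{- \frac{1}{19} + \frac{5}{Z}}{8} = \frac{1}{152} - \frac{5}{8 Z}$)
$\frac{4527 - 3595}{o{\left(-70 \right)} - 926} = \frac{4527 - 3595}{\frac{-95 - 70}{152 \left(-70\right)} - 926} = \frac{932}{\frac{1}{152} \left(- \frac{1}{70}\right) \left(-165\right) - 926} = \frac{932}{\frac{33}{2128} - 926} = \frac{932}{- \frac{1970495}{2128}} = 932 \left(- \frac{2128}{1970495}\right) = - \frac{1983296}{1970495}$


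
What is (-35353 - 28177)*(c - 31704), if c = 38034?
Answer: -402144900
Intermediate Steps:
(-35353 - 28177)*(c - 31704) = (-35353 - 28177)*(38034 - 31704) = -63530*6330 = -402144900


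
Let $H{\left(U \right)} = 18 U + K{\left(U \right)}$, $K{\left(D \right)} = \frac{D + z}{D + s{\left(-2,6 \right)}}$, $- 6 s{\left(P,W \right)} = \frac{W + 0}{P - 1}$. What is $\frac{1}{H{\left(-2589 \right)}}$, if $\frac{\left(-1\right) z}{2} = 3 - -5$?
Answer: $- \frac{7766}{361903317} \approx -2.1459 \cdot 10^{-5}$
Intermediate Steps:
$s{\left(P,W \right)} = - \frac{W}{6 \left(-1 + P\right)}$ ($s{\left(P,W \right)} = - \frac{\left(W + 0\right) \frac{1}{P - 1}}{6} = - \frac{W \frac{1}{-1 + P}}{6} = - \frac{W}{6 \left(-1 + P\right)}$)
$z = -16$ ($z = - 2 \left(3 - -5\right) = - 2 \left(3 + 5\right) = \left(-2\right) 8 = -16$)
$K{\left(D \right)} = \frac{-16 + D}{\frac{1}{3} + D}$ ($K{\left(D \right)} = \frac{D - 16}{D - \frac{6}{-6 + 6 \left(-2\right)}} = \frac{-16 + D}{D - \frac{6}{-6 - 12}} = \frac{-16 + D}{D - \frac{6}{-18}} = \frac{-16 + D}{D - 6 \left(- \frac{1}{18}\right)} = \frac{-16 + D}{D + \frac{1}{3}} = \frac{-16 + D}{\frac{1}{3} + D}$)
$H{\left(U \right)} = 18 U + \frac{3 \left(-16 + U\right)}{1 + 3 U}$
$\frac{1}{H{\left(-2589 \right)}} = \frac{1}{3 \frac{1}{1 + 3 \left(-2589\right)} \left(-16 + 7 \left(-2589\right) + 18 \left(-2589\right)^{2}\right)} = \frac{1}{3 \frac{1}{1 - 7767} \left(-16 - 18123 + 18 \cdot 6702921\right)} = \frac{1}{3 \frac{1}{-7766} \left(-16 - 18123 + 120652578\right)} = \frac{1}{3 \left(- \frac{1}{7766}\right) 120634439} = \frac{1}{- \frac{361903317}{7766}} = - \frac{7766}{361903317}$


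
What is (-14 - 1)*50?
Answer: -750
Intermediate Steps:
(-14 - 1)*50 = -15*50 = -750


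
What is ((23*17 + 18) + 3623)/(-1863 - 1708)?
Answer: -4032/3571 ≈ -1.1291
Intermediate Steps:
((23*17 + 18) + 3623)/(-1863 - 1708) = ((391 + 18) + 3623)/(-3571) = (409 + 3623)*(-1/3571) = 4032*(-1/3571) = -4032/3571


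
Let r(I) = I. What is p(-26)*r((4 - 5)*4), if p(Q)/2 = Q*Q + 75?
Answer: -6008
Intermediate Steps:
p(Q) = 150 + 2*Q² (p(Q) = 2*(Q*Q + 75) = 2*(Q² + 75) = 2*(75 + Q²) = 150 + 2*Q²)
p(-26)*r((4 - 5)*4) = (150 + 2*(-26)²)*((4 - 5)*4) = (150 + 2*676)*(-1*4) = (150 + 1352)*(-4) = 1502*(-4) = -6008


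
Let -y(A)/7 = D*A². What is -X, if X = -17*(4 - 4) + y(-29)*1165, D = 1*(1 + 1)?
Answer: 13716710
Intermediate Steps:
D = 2 (D = 1*2 = 2)
y(A) = -14*A²
X = -13716710 (X = -17*(4 - 4) - 14*(-29)²*1165 = -17*0 - 14*841*1165 = 0 - 11774*1165 = 0 - 13716710 = -13716710)
-X = -1*(-13716710) = 13716710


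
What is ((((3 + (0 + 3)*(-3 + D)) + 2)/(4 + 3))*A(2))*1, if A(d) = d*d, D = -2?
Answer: -40/7 ≈ -5.7143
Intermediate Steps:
A(d) = d**2
((((3 + (0 + 3)*(-3 + D)) + 2)/(4 + 3))*A(2))*1 = ((((3 + (0 + 3)*(-3 - 2)) + 2)/(4 + 3))*2**2)*1 = ((((3 + 3*(-5)) + 2)/7)*4)*1 = ((((3 - 15) + 2)*(1/7))*4)*1 = (((-12 + 2)*(1/7))*4)*1 = (-10*1/7*4)*1 = -10/7*4*1 = -40/7*1 = -40/7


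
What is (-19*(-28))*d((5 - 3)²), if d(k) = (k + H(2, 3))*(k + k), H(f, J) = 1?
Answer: 21280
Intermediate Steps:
d(k) = 2*k*(1 + k) (d(k) = (k + 1)*(k + k) = (1 + k)*(2*k) = 2*k*(1 + k))
(-19*(-28))*d((5 - 3)²) = (-19*(-28))*(2*(5 - 3)²*(1 + (5 - 3)²)) = 532*(2*2²*(1 + 2²)) = 532*(2*4*(1 + 4)) = 532*(2*4*5) = 532*40 = 21280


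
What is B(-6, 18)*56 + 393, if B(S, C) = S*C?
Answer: -5655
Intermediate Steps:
B(S, C) = C*S
B(-6, 18)*56 + 393 = (18*(-6))*56 + 393 = -108*56 + 393 = -6048 + 393 = -5655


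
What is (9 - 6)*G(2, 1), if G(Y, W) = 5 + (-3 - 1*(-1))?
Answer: 9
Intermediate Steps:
G(Y, W) = 3 (G(Y, W) = 5 + (-3 + 1) = 5 - 2 = 3)
(9 - 6)*G(2, 1) = (9 - 6)*3 = 3*3 = 9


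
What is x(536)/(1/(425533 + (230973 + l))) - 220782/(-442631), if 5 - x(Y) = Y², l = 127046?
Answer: -99639530226269010/442631 ≈ -2.2511e+11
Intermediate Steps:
x(Y) = 5 - Y²
x(536)/(1/(425533 + (230973 + l))) - 220782/(-442631) = (5 - 1*536²)/(1/(425533 + (230973 + 127046))) - 220782/(-442631) = (5 - 1*287296)/(1/(425533 + 358019)) - 220782*(-1/442631) = (5 - 287296)/(1/783552) + 220782/442631 = -287291/1/783552 + 220782/442631 = -287291*783552 + 220782/442631 = -225107437632 + 220782/442631 = -99639530226269010/442631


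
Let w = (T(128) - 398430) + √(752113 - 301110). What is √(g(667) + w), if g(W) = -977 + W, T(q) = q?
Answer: √(-398612 + √451003) ≈ 630.83*I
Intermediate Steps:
w = -398302 + √451003 (w = (128 - 398430) + √(752113 - 301110) = -398302 + √451003 ≈ -3.9763e+5)
√(g(667) + w) = √((-977 + 667) + (-398302 + √451003)) = √(-310 + (-398302 + √451003)) = √(-398612 + √451003)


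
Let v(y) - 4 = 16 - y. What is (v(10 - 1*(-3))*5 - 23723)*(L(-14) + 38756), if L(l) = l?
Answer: -917720496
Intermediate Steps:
v(y) = 20 - y (v(y) = 4 + (16 - y) = 20 - y)
(v(10 - 1*(-3))*5 - 23723)*(L(-14) + 38756) = ((20 - (10 - 1*(-3)))*5 - 23723)*(-14 + 38756) = ((20 - (10 + 3))*5 - 23723)*38742 = ((20 - 1*13)*5 - 23723)*38742 = ((20 - 13)*5 - 23723)*38742 = (7*5 - 23723)*38742 = (35 - 23723)*38742 = -23688*38742 = -917720496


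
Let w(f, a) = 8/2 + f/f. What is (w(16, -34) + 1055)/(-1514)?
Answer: -530/757 ≈ -0.70013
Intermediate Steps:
w(f, a) = 5 (w(f, a) = 8*(½) + 1 = 4 + 1 = 5)
(w(16, -34) + 1055)/(-1514) = (5 + 1055)/(-1514) = 1060*(-1/1514) = -530/757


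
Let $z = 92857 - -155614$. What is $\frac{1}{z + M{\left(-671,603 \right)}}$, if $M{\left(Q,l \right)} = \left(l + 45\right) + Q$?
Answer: $\frac{1}{248448} \approx 4.025 \cdot 10^{-6}$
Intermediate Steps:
$M{\left(Q,l \right)} = 45 + Q + l$ ($M{\left(Q,l \right)} = \left(45 + l\right) + Q = 45 + Q + l$)
$z = 248471$ ($z = 92857 + 155614 = 248471$)
$\frac{1}{z + M{\left(-671,603 \right)}} = \frac{1}{248471 + \left(45 - 671 + 603\right)} = \frac{1}{248471 - 23} = \frac{1}{248448}$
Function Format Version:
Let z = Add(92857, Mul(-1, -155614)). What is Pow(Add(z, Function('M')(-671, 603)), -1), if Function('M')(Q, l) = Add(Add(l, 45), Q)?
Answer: Rational(1, 248448) ≈ 4.0250e-6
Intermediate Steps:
Function('M')(Q, l) = Add(45, Q, l) (Function('M')(Q, l) = Add(Add(45, l), Q) = Add(45, Q, l))
z = 248471 (z = Add(92857, 155614) = 248471)
Pow(Add(z, Function('M')(-671, 603)), -1) = Pow(Add(248471, Add(45, -671, 603)), -1) = Pow(Add(248471, -23), -1) = Pow(248448, -1) = Rational(1, 248448)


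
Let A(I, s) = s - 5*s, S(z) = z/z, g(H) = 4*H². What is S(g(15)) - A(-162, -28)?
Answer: -111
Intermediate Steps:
S(z) = 1
A(I, s) = -4*s
S(g(15)) - A(-162, -28) = 1 - (-4)*(-28) = 1 - 1*112 = 1 - 112 = -111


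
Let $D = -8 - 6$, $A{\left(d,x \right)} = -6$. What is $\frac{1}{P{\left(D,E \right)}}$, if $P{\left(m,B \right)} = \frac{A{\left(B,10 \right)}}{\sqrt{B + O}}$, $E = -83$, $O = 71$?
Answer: $- \frac{i \sqrt{3}}{3} \approx - 0.57735 i$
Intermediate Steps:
$D = -14$ ($D = -8 - 6 = -14$)
$P{\left(m,B \right)} = - \frac{6}{\sqrt{71 + B}}$ ($P{\left(m,B \right)} = - \frac{6}{\sqrt{B + 71}} = - \frac{6}{\sqrt{71 + B}}$)
$\frac{1}{P{\left(D,E \right)}} = \frac{1}{\left(-6\right) \frac{1}{\sqrt{71 - 83}}} = \frac{1}{\left(-6\right) \frac{1}{\sqrt{-12}}} = \frac{1}{\left(-6\right) \left(- \frac{i \sqrt{3}}{6}\right)} = \frac{1}{i \sqrt{3}} = - \frac{i \sqrt{3}}{3}$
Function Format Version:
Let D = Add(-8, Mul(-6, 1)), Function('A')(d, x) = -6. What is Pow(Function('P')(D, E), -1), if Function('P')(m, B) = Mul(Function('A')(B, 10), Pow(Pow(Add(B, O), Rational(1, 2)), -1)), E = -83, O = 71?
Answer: Mul(Rational(-1, 3), I, Pow(3, Rational(1, 2))) ≈ Mul(-0.57735, I)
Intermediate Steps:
D = -14 (D = Add(-8, -6) = -14)
Function('P')(m, B) = Mul(-6, Pow(Add(71, B), Rational(-1, 2))) (Function('P')(m, B) = Mul(-6, Pow(Pow(Add(B, 71), Rational(1, 2)), -1)) = Mul(-6, Pow(Pow(Add(71, B), Rational(1, 2)), -1)) = Mul(-6, Pow(Add(71, B), Rational(-1, 2))))
Pow(Function('P')(D, E), -1) = Pow(Mul(-6, Pow(Add(71, -83), Rational(-1, 2))), -1) = Pow(Mul(-6, Pow(-12, Rational(-1, 2))), -1) = Pow(Mul(-6, Mul(Rational(-1, 6), I, Pow(3, Rational(1, 2)))), -1) = Pow(Mul(I, Pow(3, Rational(1, 2))), -1) = Mul(Rational(-1, 3), I, Pow(3, Rational(1, 2)))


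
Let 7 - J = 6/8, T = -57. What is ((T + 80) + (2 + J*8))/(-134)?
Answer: -75/134 ≈ -0.55970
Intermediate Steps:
J = 25/4 (J = 7 - 6/8 = 7 - 1*¾ = 7 - ¾ = 25/4 ≈ 6.2500)
((T + 80) + (2 + J*8))/(-134) = ((-57 + 80) + (2 + (25/4)*8))/(-134) = (23 + (2 + 50))*(-1/134) = (23 + 52)*(-1/134) = 75*(-1/134) = -75/134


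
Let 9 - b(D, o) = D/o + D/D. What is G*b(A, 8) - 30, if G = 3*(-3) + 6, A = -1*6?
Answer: -225/4 ≈ -56.250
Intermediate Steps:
A = -6
b(D, o) = 8 - D/o (b(D, o) = 9 - (D/o + D/D) = 9 - (D/o + 1) = 9 - (1 + D/o) = 9 + (-1 - D/o) = 8 - D/o)
G = -3 (G = -9 + 6 = -3)
G*b(A, 8) - 30 = -3*(8 - 1*(-6)/8) - 30 = -3*(8 - 1*(-6)*⅛) - 30 = -3*(8 + ¾) - 30 = -3*35/4 - 30 = -105/4 - 30 = -225/4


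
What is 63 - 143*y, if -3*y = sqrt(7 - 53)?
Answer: 63 + 143*I*sqrt(46)/3 ≈ 63.0 + 323.29*I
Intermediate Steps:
y = -I*sqrt(46)/3 (y = -sqrt(7 - 53)/3 = -I*sqrt(46)/3 ≈ -2.2608*I)
63 - 143*y = 63 - (-143)*I*sqrt(46)/3 = 63 + 143*I*sqrt(46)/3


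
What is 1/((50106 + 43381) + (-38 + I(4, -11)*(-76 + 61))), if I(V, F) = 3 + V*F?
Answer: 1/94064 ≈ 1.0631e-5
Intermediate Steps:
I(V, F) = 3 + F*V
1/((50106 + 43381) + (-38 + I(4, -11)*(-76 + 61))) = 1/((50106 + 43381) + (-38 + (3 - 11*4)*(-76 + 61))) = 1/(93487 + (-38 + (3 - 44)*(-15))) = 1/(93487 + (-38 - 41*(-15))) = 1/(93487 + (-38 + 615)) = 1/(93487 + 577) = 1/94064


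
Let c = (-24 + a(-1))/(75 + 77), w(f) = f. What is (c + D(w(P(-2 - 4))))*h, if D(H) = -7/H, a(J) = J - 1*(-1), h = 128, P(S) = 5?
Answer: -18944/95 ≈ -199.41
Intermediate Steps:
a(J) = 1 + J (a(J) = J + 1 = 1 + J)
c = -3/19 (c = (-24 + (1 - 1))/(75 + 77) = (-24 + 0)/152 = -24*1/152 = -3/19 ≈ -0.15789)
(c + D(w(P(-2 - 4))))*h = (-3/19 - 7/5)*128 = -148/95*128 = -18944/95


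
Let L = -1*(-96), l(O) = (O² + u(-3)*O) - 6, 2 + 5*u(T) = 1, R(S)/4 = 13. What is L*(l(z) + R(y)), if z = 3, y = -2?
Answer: 26112/5 ≈ 5222.4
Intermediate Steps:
R(S) = 52 (R(S) = 4*13 = 52)
u(T) = -⅕ (u(T) = -⅖ + (⅕)*1 = -⅖ + ⅕ = -⅕)
l(O) = -6 + O² - O/5 (l(O) = (O² - O/5) - 6 = -6 + O² - O/5)
L = 96
L*(l(z) + R(y)) = 96*((-6 + 3² - ⅕*3) + 52) = 96*((-6 + 9 - ⅗) + 52) = 96*(12/5 + 52) = 96*(272/5) = 26112/5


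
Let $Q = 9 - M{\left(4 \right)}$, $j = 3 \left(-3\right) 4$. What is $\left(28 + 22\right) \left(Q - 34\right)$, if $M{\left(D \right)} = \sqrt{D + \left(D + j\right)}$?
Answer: $-1250 - 100 i \sqrt{7} \approx -1250.0 - 264.58 i$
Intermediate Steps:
$j = -36$ ($j = \left(-9\right) 4 = -36$)
$M{\left(D \right)} = \sqrt{-36 + 2 D}$ ($M{\left(D \right)} = \sqrt{D + \left(D - 36\right)} = \sqrt{D + \left(-36 + D\right)} = \sqrt{-36 + 2 D}$)
$Q = 9 - 2 i \sqrt{7}$ ($Q = 9 - \sqrt{-36 + 2 \cdot 4} = 9 - \sqrt{-36 + 8} = 9 - \sqrt{-28} = 9 - 2 i \sqrt{7} \approx 9.0 - 5.2915 i$)
$\left(28 + 22\right) \left(Q - 34\right) = \left(28 + 22\right) \left(\left(9 - 2 i \sqrt{7}\right) - 34\right) = 50 \left(\left(9 - 2 i \sqrt{7}\right) - 34\right) = 50 \left(-25 - 2 i \sqrt{7}\right) = -1250 - 100 i \sqrt{7}$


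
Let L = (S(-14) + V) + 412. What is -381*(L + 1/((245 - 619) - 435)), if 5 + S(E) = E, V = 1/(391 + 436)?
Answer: -100177808661/669043 ≈ -1.4973e+5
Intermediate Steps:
V = 1/827 ≈ 0.0012092
S(E) = -5 + E
L = 325012/827 (L = ((-5 - 14) + 1/827) + 412 = (-19 + 1/827) + 412 = -15712/827 + 412 = 325012/827 ≈ 393.00)
-381*(L + 1/((245 - 619) - 435)) = -381*(325012/827 + 1/((245 - 619) - 435)) = -381*(325012/827 + 1/(-374 - 435)) = -381*(325012/827 + 1/(-809)) = -381*(325012/827 - 1/809) = -381*262933881/669043 = -100177808661/669043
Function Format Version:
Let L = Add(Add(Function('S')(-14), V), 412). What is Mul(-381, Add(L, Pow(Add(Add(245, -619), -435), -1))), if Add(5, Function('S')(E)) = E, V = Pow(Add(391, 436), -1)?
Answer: Rational(-100177808661, 669043) ≈ -1.4973e+5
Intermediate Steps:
V = Rational(1, 827) (V = Pow(827, -1) = Rational(1, 827) ≈ 0.0012092)
Function('S')(E) = Add(-5, E)
L = Rational(325012, 827) (L = Add(Add(Add(-5, -14), Rational(1, 827)), 412) = Add(Add(-19, Rational(1, 827)), 412) = Add(Rational(-15712, 827), 412) = Rational(325012, 827) ≈ 393.00)
Mul(-381, Add(L, Pow(Add(Add(245, -619), -435), -1))) = Mul(-381, Add(Rational(325012, 827), Pow(Add(Add(245, -619), -435), -1))) = Mul(-381, Add(Rational(325012, 827), Pow(Add(-374, -435), -1))) = Mul(-381, Add(Rational(325012, 827), Pow(-809, -1))) = Mul(-381, Add(Rational(325012, 827), Rational(-1, 809))) = Mul(-381, Rational(262933881, 669043)) = Rational(-100177808661, 669043)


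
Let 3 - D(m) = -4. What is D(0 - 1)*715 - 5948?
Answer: -943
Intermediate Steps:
D(m) = 7 (D(m) = 3 - 1*(-4) = 3 + 4 = 7)
D(0 - 1)*715 - 5948 = 7*715 - 5948 = 5005 - 5948 = -943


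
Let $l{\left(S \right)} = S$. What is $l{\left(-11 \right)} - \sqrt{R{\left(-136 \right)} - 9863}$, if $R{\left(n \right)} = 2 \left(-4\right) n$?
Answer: $-11 - 15 i \sqrt{39} \approx -11.0 - 93.675 i$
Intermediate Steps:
$R{\left(n \right)} = - 8 n$
$l{\left(-11 \right)} - \sqrt{R{\left(-136 \right)} - 9863} = -11 - \sqrt{\left(-8\right) \left(-136\right) - 9863} = -11 - \sqrt{1088 - 9863} = -11 - \sqrt{-8775} = -11 - 15 i \sqrt{39}$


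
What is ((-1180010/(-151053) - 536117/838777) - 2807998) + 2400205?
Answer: -51666375491769964/126699782181 ≈ -4.0779e+5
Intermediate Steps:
((-1180010/(-151053) - 536117/838777) - 2807998) + 2400205 = ((-1180010*(-1/151053) - 536117*1/838777) - 2807998) + 2400205 = ((1180010/151053 - 536117/838777) - 2807998) + 2400205 = (908783166569/126699782181 - 2807998) + 2400205 = -355771826181517069/126699782181 + 2400205 = -51666375491769964/126699782181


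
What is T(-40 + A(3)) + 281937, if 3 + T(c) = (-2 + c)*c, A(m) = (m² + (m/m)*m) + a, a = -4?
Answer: 283022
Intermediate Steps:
A(m) = -4 + m + m² (A(m) = (m² + (m/m)*m) - 4 = (m² + 1*m) - 4 = (m² + m) - 4 = (m + m²) - 4 = -4 + m + m²)
T(c) = -3 + c*(-2 + c) (T(c) = -3 + (-2 + c)*c = -3 + c*(-2 + c))
T(-40 + A(3)) + 281937 = (-3 + (-40 + (-4 + 3 + 3²))² - 2*(-40 + (-4 + 3 + 3²))) + 281937 = (-3 + (-40 + (-4 + 3 + 9))² - 2*(-40 + (-4 + 3 + 9))) + 281937 = (-3 + (-40 + 8)² - 2*(-40 + 8)) + 281937 = (-3 + (-32)² - 2*(-32)) + 281937 = (-3 + 1024 + 64) + 281937 = 1085 + 281937 = 283022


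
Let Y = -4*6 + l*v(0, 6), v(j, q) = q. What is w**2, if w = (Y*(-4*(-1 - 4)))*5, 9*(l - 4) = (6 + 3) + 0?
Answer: 360000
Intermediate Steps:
l = 5 (l = 4 + ((6 + 3) + 0)/9 = 4 + (9 + 0)/9 = 4 + (1/9)*9 = 4 + 1 = 5)
Y = 6 (Y = -4*6 + 5*6 = -24 + 30 = 6)
w = 600 (w = (6*(-4*(-1 - 4)))*5 = (6*(-4*(-5)))*5 = (6*20)*5 = 120*5 = 600)
w**2 = 600**2 = 360000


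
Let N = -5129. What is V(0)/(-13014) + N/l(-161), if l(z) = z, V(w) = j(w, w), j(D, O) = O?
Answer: 223/7 ≈ 31.857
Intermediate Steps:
V(w) = w
V(0)/(-13014) + N/l(-161) = 0/(-13014) - 5129/(-161) = 0*(-1/13014) - 5129*(-1/161) = 0 + 223/7 = 223/7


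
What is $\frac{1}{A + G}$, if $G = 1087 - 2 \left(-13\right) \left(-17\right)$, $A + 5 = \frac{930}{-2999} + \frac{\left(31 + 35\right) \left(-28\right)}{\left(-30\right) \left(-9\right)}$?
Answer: $\frac{134955}{85405658} \approx 0.0015802$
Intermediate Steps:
$A = - \frac{1640317}{134955}$ ($A = -5 + \left(\frac{930}{-2999} + \frac{\left(31 + 35\right) \left(-28\right)}{\left(-30\right) \left(-9\right)}\right) = -5 + \left(930 \left(- \frac{1}{2999}\right) + \frac{66 \left(-28\right)}{270}\right) = -5 - \frac{965542}{134955} = - \frac{1640317}{134955} \approx -12.155$)
$G = 645$ ($G = 1087 - \left(-26\right) \left(-17\right) = 1087 - 442 = 645$)
$\frac{1}{A + G} = \frac{1}{- \frac{1640317}{134955} + 645} = \frac{1}{\frac{85405658}{134955}} = \frac{134955}{85405658}$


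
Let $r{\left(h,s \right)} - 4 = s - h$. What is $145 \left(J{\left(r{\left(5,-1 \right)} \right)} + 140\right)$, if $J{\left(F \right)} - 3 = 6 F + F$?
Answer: $18705$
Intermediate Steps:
$r{\left(h,s \right)} = 4 + s - h$ ($r{\left(h,s \right)} = 4 - \left(h - s\right) = 4 + s - h$)
$J{\left(F \right)} = 3 + 7 F$ ($J{\left(F \right)} = 3 + \left(6 F + F\right) = 3 + 7 F$)
$145 \left(J{\left(r{\left(5,-1 \right)} \right)} + 140\right) = 145 \left(\left(3 + 7 \left(4 - 1 - 5\right)\right) + 140\right) = 145 \left(\left(3 + 7 \left(-2\right)\right) + 140\right) = 145 \left(\left(3 - 14\right) + 140\right) = 145 \left(-11 + 140\right) = 145 \cdot 129 = 18705$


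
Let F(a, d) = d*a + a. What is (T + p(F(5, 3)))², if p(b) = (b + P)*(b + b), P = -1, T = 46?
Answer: 649636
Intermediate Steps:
F(a, d) = a + a*d (F(a, d) = a*d + a = a + a*d)
p(b) = 2*b*(-1 + b) (p(b) = (b - 1)*(b + b) = (-1 + b)*(2*b) = 2*b*(-1 + b))
(T + p(F(5, 3)))² = (46 + 2*(5*(1 + 3))*(-1 + 5*(1 + 3)))² = (46 + 2*(5*4)*(-1 + 5*4))² = (46 + 2*20*(-1 + 20))² = (46 + 2*20*19)² = (46 + 760)² = 806² = 649636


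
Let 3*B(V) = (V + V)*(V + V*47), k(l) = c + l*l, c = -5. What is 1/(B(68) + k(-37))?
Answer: 1/149332 ≈ 6.6965e-6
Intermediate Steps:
k(l) = -5 + l² (k(l) = -5 + l*l = -5 + l²)
B(V) = 32*V² (B(V) = ((V + V)*(V + V*47))/3 = ((2*V)*(V + 47*V))/3 = ((2*V)*(48*V))/3 = (96*V²)/3 = 32*V²)
1/(B(68) + k(-37)) = 1/(32*68² + (-5 + (-37)²)) = 1/(32*4624 + (-5 + 1369)) = 1/(147968 + 1364) = 1/149332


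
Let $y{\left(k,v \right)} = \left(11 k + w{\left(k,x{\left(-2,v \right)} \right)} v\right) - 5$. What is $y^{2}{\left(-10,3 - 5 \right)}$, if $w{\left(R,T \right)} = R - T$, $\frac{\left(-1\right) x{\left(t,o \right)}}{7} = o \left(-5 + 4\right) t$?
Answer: $1521$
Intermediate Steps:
$x{\left(t,o \right)} = 7 o t$ ($x{\left(t,o \right)} = - 7 o \left(-5 + 4\right) t = - 7 o \left(-1\right) t = - 7 - o t = - 7 \left(- o t\right) = 7 o t$)
$y{\left(k,v \right)} = -5 + 11 k + v \left(k + 14 v\right)$ ($y{\left(k,v \right)} = \left(11 k + \left(k - 7 v \left(-2\right)\right) v\right) - 5 = \left(11 k + \left(k - - 14 v\right) v\right) - 5 = \left(11 k + \left(k + 14 v\right) v\right) - 5 = \left(11 k + v \left(k + 14 v\right)\right) - 5 = -5 + 11 k + v \left(k + 14 v\right)$)
$y^{2}{\left(-10,3 - 5 \right)} = \left(-5 + 11 \left(-10\right) + \left(3 - 5\right) \left(-10 + 14 \left(3 - 5\right)\right)\right)^{2} = \left(-5 - 110 - 2 \left(-10 + 14 \left(-2\right)\right)\right)^{2} = \left(-5 - 110 - 2 \left(-10 - 28\right)\right)^{2} = \left(-5 - 110 - -76\right)^{2} = \left(-5 - 110 + 76\right)^{2} = \left(-39\right)^{2} = 1521$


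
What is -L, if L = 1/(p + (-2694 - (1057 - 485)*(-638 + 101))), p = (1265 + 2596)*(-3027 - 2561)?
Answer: 1/21270798 ≈ 4.7013e-8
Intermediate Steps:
p = -21575268 (p = 3861*(-5588) = -21575268)
L = -1/21270798 (L = 1/(-21575268 + (-2694 - (1057 - 485)*(-638 + 101))) = 1/(-21575268 + (-2694 - 572*(-537))) = 1/(-21575268 + (-2694 - 1*(-307164))) = 1/(-21575268 + (-2694 + 307164)) = 1/(-21575268 + 304470) = 1/(-21270798) = -1/21270798 ≈ -4.7013e-8)
-L = -1*(-1/21270798) = 1/21270798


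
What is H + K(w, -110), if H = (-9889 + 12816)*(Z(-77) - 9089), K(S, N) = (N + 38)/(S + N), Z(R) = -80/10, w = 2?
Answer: -79880755/3 ≈ -2.6627e+7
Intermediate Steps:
Z(R) = -8 (Z(R) = -80*⅒ = -8)
K(S, N) = (38 + N)/(N + S)
H = -26626919 (H = (-9889 + 12816)*(-8 - 9089) = 2927*(-9097) = -26626919)
H + K(w, -110) = -26626919 + (38 - 110)/(-110 + 2) = -26626919 - 72/(-108) = -26626919 - 1/108*(-72) = -26626919 + ⅔ = -79880755/3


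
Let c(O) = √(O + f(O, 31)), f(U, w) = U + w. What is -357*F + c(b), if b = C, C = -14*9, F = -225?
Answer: 80325 + I*√221 ≈ 80325.0 + 14.866*I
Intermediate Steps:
C = -126
b = -126
c(O) = √(31 + 2*O) (c(O) = √(O + (O + 31)) = √(O + (31 + O)) = √(31 + 2*O))
-357*F + c(b) = -357*(-225) + √(31 + 2*(-126)) = 80325 + √(31 - 252) = 80325 + √(-221) = 80325 + I*√221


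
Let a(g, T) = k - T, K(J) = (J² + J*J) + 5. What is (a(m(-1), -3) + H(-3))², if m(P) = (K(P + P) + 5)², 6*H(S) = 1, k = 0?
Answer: 361/36 ≈ 10.028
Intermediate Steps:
H(S) = ⅙ (H(S) = (⅙)*1 = ⅙)
K(J) = 5 + 2*J² (K(J) = (J² + J²) + 5 = 2*J² + 5 = 5 + 2*J²)
m(P) = (10 + 8*P²)² (m(P) = ((5 + 2*(P + P)²) + 5)² = ((5 + 2*(2*P)²) + 5)² = ((5 + 2*(4*P²)) + 5)² = ((5 + 8*P²) + 5)² = (10 + 8*P²)²)
a(g, T) = -T (a(g, T) = 0 - T = -T)
(a(m(-1), -3) + H(-3))² = (-1*(-3) + ⅙)² = (3 + ⅙)² = (19/6)² = 361/36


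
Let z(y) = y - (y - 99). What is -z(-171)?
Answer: -99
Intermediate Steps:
z(y) = 99 (z(y) = y - (-99 + y) = y + (99 - y) = 99)
-z(-171) = -1*99 = -99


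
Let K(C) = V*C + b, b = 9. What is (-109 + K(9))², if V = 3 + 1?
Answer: 4096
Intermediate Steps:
V = 4
K(C) = 9 + 4*C (K(C) = 4*C + 9 = 9 + 4*C)
(-109 + K(9))² = (-109 + (9 + 4*9))² = (-109 + (9 + 36))² = (-109 + 45)² = (-64)² = 4096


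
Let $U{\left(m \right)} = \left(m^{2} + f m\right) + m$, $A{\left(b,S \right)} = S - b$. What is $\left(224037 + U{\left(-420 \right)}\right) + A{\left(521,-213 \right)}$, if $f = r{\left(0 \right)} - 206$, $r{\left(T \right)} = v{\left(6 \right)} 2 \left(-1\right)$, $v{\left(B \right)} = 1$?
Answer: $486643$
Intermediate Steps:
$r{\left(T \right)} = -2$ ($r{\left(T \right)} = 1 \cdot 2 \left(-1\right) = 2 \left(-1\right) = -2$)
$f = -208$ ($f = -2 - 206 = -208$)
$U{\left(m \right)} = m^{2} - 207 m$ ($U{\left(m \right)} = \left(m^{2} - 208 m\right) + m = m^{2} - 207 m$)
$\left(224037 + U{\left(-420 \right)}\right) + A{\left(521,-213 \right)} = \left(224037 - 420 \left(-207 - 420\right)\right) - 734 = \left(224037 - -263340\right) - 734 = \left(224037 + 263340\right) - 734 = 487377 - 734 = 486643$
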